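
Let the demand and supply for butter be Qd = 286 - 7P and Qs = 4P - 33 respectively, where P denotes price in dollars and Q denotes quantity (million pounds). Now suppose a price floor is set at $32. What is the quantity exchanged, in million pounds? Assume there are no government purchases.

62

In a free market, 286 - 7P = 4P - 33 gives the equilibrium P* = 29, Q* = 83.
The floor of 32 is above the equilibrium price 29, so it binds.
At P = 32: Qd = 286 - 7·32 = 62 and Qs = 4·32 - 33 = 95.
The quantity actually transacted is the short side, demand: 62.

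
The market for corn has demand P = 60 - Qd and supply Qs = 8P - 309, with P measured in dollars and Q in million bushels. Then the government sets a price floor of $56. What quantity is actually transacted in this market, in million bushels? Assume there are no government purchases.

Rearranging demand gives Qd = 60 - P. Setting quantity demanded equal to quantity supplied, 60 - P = 8P - 309, gives P* = 41 and Q* = 19.
Because the floor (56) lies above the market-clearing price, it is binding.
At P = 56: Qd = 60 - 56 = 4 and Qs = 8·56 - 309 = 139.
The quantity actually transacted is the short side, demand: 4.

4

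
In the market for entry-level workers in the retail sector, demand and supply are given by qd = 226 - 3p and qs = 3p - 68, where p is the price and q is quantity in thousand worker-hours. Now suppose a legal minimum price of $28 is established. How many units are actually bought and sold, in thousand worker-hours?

79

Setting quantity demanded equal to quantity supplied, 226 - 3p = 3p - 68, gives p* = 49 and q* = 79.
The floor of 28 is below the equilibrium price 49, so it is not binding; the market clears at p* = 49, q* = 79.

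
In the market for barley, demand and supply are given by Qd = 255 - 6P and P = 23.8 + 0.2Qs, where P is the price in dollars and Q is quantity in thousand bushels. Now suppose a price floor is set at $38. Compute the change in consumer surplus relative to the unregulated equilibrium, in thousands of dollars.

Rearranging supply gives Qs = 5P - 119. Setting quantity demanded equal to quantity supplied, 255 - 6P = 5P - 119, gives P* = 34 and Q* = 51.
Since 38 > 34, the floor is binding.
At P = 38: Qd = 255 - 6·38 = 27 and Qs = 5·38 - 119 = 71.
Consumer surplus without the control is ½ · (42.5 - 34) · 51 = 216.75.
With the floor, consumers buy 27 units at 38, so CS = ½ · (42.5 - 38) · 27 = 60.75.
Change in consumer surplus = 60.75 - 216.75 = -156.

-156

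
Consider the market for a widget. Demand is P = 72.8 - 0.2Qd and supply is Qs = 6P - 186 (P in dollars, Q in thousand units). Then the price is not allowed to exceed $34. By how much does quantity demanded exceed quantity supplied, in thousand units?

Rearranging demand gives Qd = 364 - 5P. Equilibrium: 364 - 5P = 6P - 186, so 550 = 11P and P* = 50, Q* = 114.
Since 34 < 50, the ceiling is binding.
At P = 34: Qd = 364 - 5·34 = 194 and Qs = 6·34 - 186 = 18.
Shortage = Qd - Qs = 194 - 18 = 176.

176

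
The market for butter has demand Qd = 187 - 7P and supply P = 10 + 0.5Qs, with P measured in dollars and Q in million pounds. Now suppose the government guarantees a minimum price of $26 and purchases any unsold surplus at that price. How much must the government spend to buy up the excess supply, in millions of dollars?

702

Rearranging supply gives Qs = 2P - 20. Without the control the market clears where 187 - 7P = 2P - 20, i.e. P* = 23 and Q* = 26.
The floor of 26 is above the equilibrium price 23, so it binds.
At P = 26: Qd = 187 - 7·26 = 5 and Qs = 2·26 - 20 = 32.
Surplus = Qs - Qd = 27.
Government expenditure = surplus × support price = 27 × 26 = 702.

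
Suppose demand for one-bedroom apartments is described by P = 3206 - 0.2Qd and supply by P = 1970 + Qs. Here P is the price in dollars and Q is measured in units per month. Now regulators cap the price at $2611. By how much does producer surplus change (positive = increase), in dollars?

Rearranging demand gives Qd = 16030 - 5P; rearranging supply gives Qs = P - 1970. Without the control the market clears where 16030 - 5P = P - 1970, i.e. P* = 3000 and Q* = 1030.
The ceiling of 2611 is below the equilibrium price 3000, so it binds.
At P = 2611: Qd = 16030 - 5·2611 = 2975 and Qs = 2611 - 1970 = 641.
Producer surplus without the control is ½ · (3000 - 1970) · 1030 = 530450.
With the ceiling, producers sell 641 units at 2611, so PS = ½ · (2611 - 1970) · 641 = 205440.5.
Change in producer surplus = 205440.5 - 530450 = -325009.5.

-325009.5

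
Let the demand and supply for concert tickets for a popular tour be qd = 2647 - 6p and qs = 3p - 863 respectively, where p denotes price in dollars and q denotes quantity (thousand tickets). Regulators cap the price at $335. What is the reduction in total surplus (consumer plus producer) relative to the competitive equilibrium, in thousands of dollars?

Setting quantity demanded equal to quantity supplied, 2647 - 6p = 3p - 863, gives p* = 390 and q* = 307.
Since 335 < 390, the ceiling is binding.
At p = 335: qd = 2647 - 6·335 = 637 and qs = 3·335 - 863 = 142.
Quantity traded falls to 142. At q = 142 the demand price is (2647 - 142)/6 = 417.5 and the supply price is (863 + 142)/3 = 335.
Deadweight loss = ½ · (417.5 - 335) · (307 - 142) = ½ · 82.5 · 165 = 6806.25.

6806.25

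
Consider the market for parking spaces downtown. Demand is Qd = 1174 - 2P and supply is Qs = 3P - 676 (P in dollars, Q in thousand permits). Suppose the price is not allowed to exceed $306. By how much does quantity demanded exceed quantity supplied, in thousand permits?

320

Equilibrium: 1174 - 2P = 3P - 676, so 1850 = 5P and P* = 370, Q* = 434.
Because the ceiling (306) lies below the market-clearing price, it is binding.
At P = 306: Qd = 1174 - 2·306 = 562 and Qs = 3·306 - 676 = 242.
Shortage = Qd - Qs = 562 - 242 = 320.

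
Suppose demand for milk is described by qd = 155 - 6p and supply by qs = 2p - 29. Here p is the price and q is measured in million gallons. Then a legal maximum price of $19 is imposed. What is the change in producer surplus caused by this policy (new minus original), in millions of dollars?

Equilibrium: 155 - 6p = 2p - 29, so 184 = 8p and p* = 23, q* = 17.
Since 19 < 23, the ceiling is binding.
At p = 19: qd = 155 - 6·19 = 41 and qs = 2·19 - 29 = 9.
Producer surplus without the control is ½ · (23 - 14.5) · 17 = 72.25.
With the ceiling, producers sell 9 units at 19, so PS = ½ · (19 - 14.5) · 9 = 20.25.
Change in producer surplus = 20.25 - 72.25 = -52.

-52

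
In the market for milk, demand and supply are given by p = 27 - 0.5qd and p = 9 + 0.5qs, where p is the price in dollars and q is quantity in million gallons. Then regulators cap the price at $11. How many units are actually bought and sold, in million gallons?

4

Rearranging demand gives qd = 54 - 2p; rearranging supply gives qs = 2p - 18. Setting quantity demanded equal to quantity supplied, 54 - 2p = 2p - 18, gives p* = 18 and q* = 18.
Since 11 < 18, the ceiling is binding.
At p = 11: qd = 54 - 2·11 = 32 and qs = 2·11 - 18 = 4.
The quantity actually transacted is the short side, supply: 4.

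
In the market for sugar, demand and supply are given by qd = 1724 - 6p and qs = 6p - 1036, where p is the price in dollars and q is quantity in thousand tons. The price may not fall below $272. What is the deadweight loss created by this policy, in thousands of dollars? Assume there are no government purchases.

10584

In a free market, 1724 - 6p = 6p - 1036 gives the equilibrium p* = 230, q* = 344.
Because the floor (272) lies above the market-clearing price, it is binding.
At p = 272: qd = 1724 - 6·272 = 92 and qs = 6·272 - 1036 = 596.
Quantity traded falls to 92. At q = 92 the demand price is (1724 - 92)/6 = 272 and the supply price is (1036 + 92)/6 = 188.
Deadweight loss = ½ · (272 - 188) · (344 - 92) = ½ · 84 · 252 = 10584.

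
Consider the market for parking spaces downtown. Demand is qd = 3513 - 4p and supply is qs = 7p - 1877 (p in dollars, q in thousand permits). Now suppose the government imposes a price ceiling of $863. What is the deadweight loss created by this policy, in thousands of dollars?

0

Equilibrium: 3513 - 4p = 7p - 1877, so 5390 = 11p and p* = 490, q* = 1553.
Since 863 is above p* = 490, the ceiling does not bind and the free-market outcome prevails.
Since the control does not bind, no trades are prevented and deadweight loss is zero.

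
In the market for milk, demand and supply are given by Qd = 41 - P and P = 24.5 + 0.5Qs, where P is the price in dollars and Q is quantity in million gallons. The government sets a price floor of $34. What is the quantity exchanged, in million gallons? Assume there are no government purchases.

Rearranging supply gives Qs = 2P - 49. Setting quantity demanded equal to quantity supplied, 41 - P = 2P - 49, gives P* = 30 and Q* = 11.
Since 34 > 30, the floor is binding.
At P = 34: Qd = 41 - 34 = 7 and Qs = 2·34 - 49 = 19.
The quantity actually transacted is the short side, demand: 7.

7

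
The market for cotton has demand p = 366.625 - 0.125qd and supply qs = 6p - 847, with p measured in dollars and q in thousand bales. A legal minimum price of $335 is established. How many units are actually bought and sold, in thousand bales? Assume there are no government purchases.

Rearranging demand gives qd = 2933 - 8p. In a free market, 2933 - 8p = 6p - 847 gives the equilibrium p* = 270, q* = 773.
Because the floor (335) lies above the market-clearing price, it is binding.
At p = 335: qd = 2933 - 8·335 = 253 and qs = 6·335 - 847 = 1163.
The quantity actually transacted is the short side, demand: 253.

253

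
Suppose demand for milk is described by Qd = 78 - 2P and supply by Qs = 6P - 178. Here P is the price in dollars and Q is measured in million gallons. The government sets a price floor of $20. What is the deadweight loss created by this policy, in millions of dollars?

Without the control the market clears where 78 - 2P = 6P - 178, i.e. P* = 32 and Q* = 14.
Since 20 is below P* = 32, the floor does not bind and the free-market outcome prevails.
Since the control does not bind, no trades are prevented and deadweight loss is zero.

0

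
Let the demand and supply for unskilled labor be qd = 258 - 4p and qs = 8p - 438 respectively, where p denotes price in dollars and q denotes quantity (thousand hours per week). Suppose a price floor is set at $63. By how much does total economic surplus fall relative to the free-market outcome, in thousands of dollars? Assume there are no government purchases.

75

Without the control the market clears where 258 - 4p = 8p - 438, i.e. p* = 58 and q* = 26.
Since 63 > 58, the floor is binding.
At p = 63: qd = 258 - 4·63 = 6 and qs = 8·63 - 438 = 66.
Quantity traded falls to 6. At q = 6 the demand price is (258 - 6)/4 = 63 and the supply price is (438 + 6)/8 = 55.5.
Deadweight loss = ½ · (63 - 55.5) · (26 - 6) = ½ · 7.5 · 20 = 75.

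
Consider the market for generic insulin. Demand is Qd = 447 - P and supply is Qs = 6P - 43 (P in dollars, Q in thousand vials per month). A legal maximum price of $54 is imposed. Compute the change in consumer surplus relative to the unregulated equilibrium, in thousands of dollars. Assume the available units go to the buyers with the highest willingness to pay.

Setting quantity demanded equal to quantity supplied, 447 - P = 6P - 43, gives P* = 70 and Q* = 377.
Since 54 < 70, the ceiling is binding.
At P = 54: Qd = 447 - 54 = 393 and Qs = 6·54 - 43 = 281.
Consumer surplus without the control is ½ · (447 - 70) · 377 = 71064.5.
With the ceiling, 281 units are sold at 54 (assume they go to the highest-value buyers). The demand price at Q = 281 is 166, so CS = ½ · [(447 - 54) + (166 - 54)] · 281 = 70952.5.
Change in consumer surplus = 70952.5 - 71064.5 = -112.

-112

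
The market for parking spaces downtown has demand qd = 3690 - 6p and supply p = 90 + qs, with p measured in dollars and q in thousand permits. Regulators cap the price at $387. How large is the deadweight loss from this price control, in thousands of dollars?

Rearranging supply gives qs = p - 90. In a free market, 3690 - 6p = p - 90 gives the equilibrium p* = 540, q* = 450.
The ceiling of 387 is below the equilibrium price 540, so it binds.
At p = 387: qd = 3690 - 6·387 = 1368 and qs = 387 - 90 = 297.
Quantity traded falls to 297. At q = 297 the demand price is (3690 - 297)/6 = 565.5 and the supply price is 90 + 297 = 387.
Deadweight loss = ½ · (565.5 - 387) · (450 - 297) = ½ · 178.5 · 153 = 13655.25.

13655.25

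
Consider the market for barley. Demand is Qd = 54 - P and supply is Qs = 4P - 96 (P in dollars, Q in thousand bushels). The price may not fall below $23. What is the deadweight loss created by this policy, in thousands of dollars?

0

Equilibrium: 54 - P = 4P - 96, so 150 = 5P and P* = 30, Q* = 24.
Since 23 is below P* = 30, the floor does not bind and the free-market outcome prevails.
Since the control does not bind, no trades are prevented and deadweight loss is zero.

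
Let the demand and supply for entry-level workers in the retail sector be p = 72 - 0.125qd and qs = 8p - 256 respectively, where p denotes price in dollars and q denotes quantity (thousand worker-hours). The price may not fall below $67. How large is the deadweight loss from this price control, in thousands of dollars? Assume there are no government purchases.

1800

Rearranging demand gives qd = 576 - 8p. In a free market, 576 - 8p = 8p - 256 gives the equilibrium p* = 52, q* = 160.
Since 67 > 52, the floor is binding.
At p = 67: qd = 576 - 8·67 = 40 and qs = 8·67 - 256 = 280.
Quantity traded falls to 40. At q = 40 the demand price is (576 - 40)/8 = 67 and the supply price is (256 + 40)/8 = 37.
Deadweight loss = ½ · (67 - 37) · (160 - 40) = ½ · 30 · 120 = 1800.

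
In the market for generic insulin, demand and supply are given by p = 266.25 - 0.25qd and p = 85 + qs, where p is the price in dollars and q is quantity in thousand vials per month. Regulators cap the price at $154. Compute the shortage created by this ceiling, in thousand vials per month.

Rearranging demand gives qd = 1065 - 4p; rearranging supply gives qs = p - 85. Equilibrium: 1065 - 4p = p - 85, so 1150 = 5p and p* = 230, q* = 145.
Since 154 < 230, the ceiling is binding.
At p = 154: qd = 1065 - 4·154 = 449 and qs = 154 - 85 = 69.
Shortage = qd - qs = 449 - 69 = 380.

380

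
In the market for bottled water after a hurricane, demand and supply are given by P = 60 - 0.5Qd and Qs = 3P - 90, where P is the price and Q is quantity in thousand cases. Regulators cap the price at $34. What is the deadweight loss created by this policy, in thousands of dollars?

Rearranging demand gives Qd = 120 - 2P. In a free market, 120 - 2P = 3P - 90 gives the equilibrium P* = 42, Q* = 36.
The ceiling of 34 is below the equilibrium price 42, so it binds.
At P = 34: Qd = 120 - 2·34 = 52 and Qs = 3·34 - 90 = 12.
Quantity traded falls to 12. At Q = 12 the demand price is (120 - 12)/2 = 54 and the supply price is (90 + 12)/3 = 34.
Deadweight loss = ½ · (54 - 34) · (36 - 12) = ½ · 20 · 24 = 240.

240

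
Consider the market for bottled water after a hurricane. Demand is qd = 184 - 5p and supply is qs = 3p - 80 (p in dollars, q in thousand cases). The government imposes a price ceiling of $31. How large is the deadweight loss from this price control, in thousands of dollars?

In a free market, 184 - 5p = 3p - 80 gives the equilibrium p* = 33, q* = 19.
Because the ceiling (31) lies below the market-clearing price, it is binding.
At p = 31: qd = 184 - 5·31 = 29 and qs = 3·31 - 80 = 13.
Quantity traded falls to 13. At q = 13 the demand price is (184 - 13)/5 = 34.2 and the supply price is (80 + 13)/3 = 31.
Deadweight loss = ½ · (34.2 - 31) · (19 - 13) = ½ · 3.2 · 6 = 9.6.

9.6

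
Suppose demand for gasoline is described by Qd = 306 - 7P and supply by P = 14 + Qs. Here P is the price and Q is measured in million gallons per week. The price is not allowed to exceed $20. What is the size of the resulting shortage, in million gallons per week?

Rearranging supply gives Qs = P - 14. Without the control the market clears where 306 - 7P = P - 14, i.e. P* = 40 and Q* = 26.
The ceiling of 20 is below the equilibrium price 40, so it binds.
At P = 20: Qd = 306 - 7·20 = 166 and Qs = 20 - 14 = 6.
Shortage = Qd - Qs = 166 - 6 = 160.

160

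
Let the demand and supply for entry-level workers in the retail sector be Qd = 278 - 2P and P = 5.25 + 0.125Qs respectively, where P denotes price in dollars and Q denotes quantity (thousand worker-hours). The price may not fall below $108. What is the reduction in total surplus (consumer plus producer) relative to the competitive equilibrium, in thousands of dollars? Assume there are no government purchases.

Rearranging supply gives Qs = 8P - 42. Equilibrium: 278 - 2P = 8P - 42, so 320 = 10P and P* = 32, Q* = 214.
The floor of 108 is above the equilibrium price 32, so it binds.
At P = 108: Qd = 278 - 2·108 = 62 and Qs = 8·108 - 42 = 822.
Quantity traded falls to 62. At Q = 62 the demand price is (278 - 62)/2 = 108 and the supply price is (42 + 62)/8 = 13.
Deadweight loss = ½ · (108 - 13) · (214 - 62) = ½ · 95 · 152 = 7220.

7220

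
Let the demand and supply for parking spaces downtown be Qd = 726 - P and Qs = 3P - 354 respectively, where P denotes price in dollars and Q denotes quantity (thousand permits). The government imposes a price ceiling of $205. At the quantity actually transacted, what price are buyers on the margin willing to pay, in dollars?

In a free market, 726 - P = 3P - 354 gives the equilibrium P* = 270, Q* = 456.
Since 205 < 270, the ceiling is binding.
At P = 205: Qd = 726 - 205 = 521 and Qs = 3·205 - 354 = 261.
Only 261 units reach the market. On the demand curve, the marginal buyer's willingness to pay at Q = 261 is (726 - 261) = 465.

465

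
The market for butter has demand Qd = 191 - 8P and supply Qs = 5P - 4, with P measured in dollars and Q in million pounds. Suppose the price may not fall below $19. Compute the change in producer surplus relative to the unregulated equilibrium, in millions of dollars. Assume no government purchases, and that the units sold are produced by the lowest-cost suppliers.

53.6

Setting quantity demanded equal to quantity supplied, 191 - 8P = 5P - 4, gives P* = 15 and Q* = 71.
The floor of 19 is above the equilibrium price 15, so it binds.
At P = 19: Qd = 191 - 8·19 = 39 and Qs = 5·19 - 4 = 91.
Producer surplus without the control is ½ · (15 - 0.8) · 71 = 504.1.
With the floor, 39 units are sold at 19. The supply price at Q = 39 is 8.6, so PS = ½ · [(19 - 0.8) + (19 - 8.6)] · 39 = 557.7.
Change in producer surplus = 557.7 - 504.1 = 53.6.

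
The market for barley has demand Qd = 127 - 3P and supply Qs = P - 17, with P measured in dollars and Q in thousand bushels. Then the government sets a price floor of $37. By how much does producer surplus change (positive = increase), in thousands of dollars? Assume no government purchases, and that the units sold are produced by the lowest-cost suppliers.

11.5

Setting quantity demanded equal to quantity supplied, 127 - 3P = P - 17, gives P* = 36 and Q* = 19.
Since 37 > 36, the floor is binding.
At P = 37: Qd = 127 - 3·37 = 16 and Qs = 37 - 17 = 20.
Producer surplus without the control is ½ · (36 - 17) · 19 = 180.5.
With the floor, 16 units are sold at 37. The supply price at Q = 16 is 33, so PS = ½ · [(37 - 17) + (37 - 33)] · 16 = 192.
Change in producer surplus = 192 - 180.5 = 11.5.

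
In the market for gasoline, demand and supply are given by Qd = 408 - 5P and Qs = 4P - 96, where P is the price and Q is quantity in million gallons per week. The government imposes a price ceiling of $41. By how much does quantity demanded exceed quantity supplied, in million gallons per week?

135

In a free market, 408 - 5P = 4P - 96 gives the equilibrium P* = 56, Q* = 128.
Since 41 < 56, the ceiling is binding.
At P = 41: Qd = 408 - 5·41 = 203 and Qs = 4·41 - 96 = 68.
Shortage = Qd - Qs = 203 - 68 = 135.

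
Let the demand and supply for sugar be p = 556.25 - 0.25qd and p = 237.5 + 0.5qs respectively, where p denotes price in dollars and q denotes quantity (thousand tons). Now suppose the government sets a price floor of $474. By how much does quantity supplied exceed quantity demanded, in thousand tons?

144

Rearranging demand gives qd = 2225 - 4p; rearranging supply gives qs = 2p - 475. Setting quantity demanded equal to quantity supplied, 2225 - 4p = 2p - 475, gives p* = 450 and q* = 425.
The floor of 474 is above the equilibrium price 450, so it binds.
At p = 474: qd = 2225 - 4·474 = 329 and qs = 2·474 - 475 = 473.
Surplus = qs - qd = 473 - 329 = 144.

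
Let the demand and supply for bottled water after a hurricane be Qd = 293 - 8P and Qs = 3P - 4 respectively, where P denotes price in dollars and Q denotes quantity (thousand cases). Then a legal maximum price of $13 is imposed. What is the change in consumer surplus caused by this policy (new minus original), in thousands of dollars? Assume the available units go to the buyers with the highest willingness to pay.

Without the control the market clears where 293 - 8P = 3P - 4, i.e. P* = 27 and Q* = 77.
The ceiling of 13 is below the equilibrium price 27, so it binds.
At P = 13: Qd = 293 - 8·13 = 189 and Qs = 3·13 - 4 = 35.
Consumer surplus without the control is ½ · (36.625 - 27) · 77 = 370.5625.
With the ceiling, 35 units are sold at 13 (assume they go to the highest-value buyers). The demand price at Q = 35 is 32.25, so CS = ½ · [(36.625 - 13) + (32.25 - 13)] · 35 = 750.3125.
Change in consumer surplus = 750.3125 - 370.5625 = 379.75.

379.75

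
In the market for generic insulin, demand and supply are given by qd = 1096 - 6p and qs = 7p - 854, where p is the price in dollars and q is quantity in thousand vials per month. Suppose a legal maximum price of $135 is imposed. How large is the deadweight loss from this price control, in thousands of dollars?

1706.25

Without the control the market clears where 1096 - 6p = 7p - 854, i.e. p* = 150 and q* = 196.
The ceiling of 135 is below the equilibrium price 150, so it binds.
At p = 135: qd = 1096 - 6·135 = 286 and qs = 7·135 - 854 = 91.
Quantity traded falls to 91. At q = 91 the demand price is (1096 - 91)/6 = 167.5 and the supply price is (854 + 91)/7 = 135.
Deadweight loss = ½ · (167.5 - 135) · (196 - 91) = ½ · 32.5 · 105 = 1706.25.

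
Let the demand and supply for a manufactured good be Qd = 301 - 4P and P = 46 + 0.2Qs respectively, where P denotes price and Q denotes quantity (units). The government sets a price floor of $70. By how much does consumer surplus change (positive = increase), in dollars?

-473

Rearranging supply gives Qs = 5P - 230. Setting quantity demanded equal to quantity supplied, 301 - 4P = 5P - 230, gives P* = 59 and Q* = 65.
Because the floor (70) lies above the market-clearing price, it is binding.
At P = 70: Qd = 301 - 4·70 = 21 and Qs = 5·70 - 230 = 120.
Consumer surplus without the control is ½ · (75.25 - 59) · 65 = 528.125.
With the floor, consumers buy 21 units at 70, so CS = ½ · (75.25 - 70) · 21 = 55.125.
Change in consumer surplus = 55.125 - 528.125 = -473.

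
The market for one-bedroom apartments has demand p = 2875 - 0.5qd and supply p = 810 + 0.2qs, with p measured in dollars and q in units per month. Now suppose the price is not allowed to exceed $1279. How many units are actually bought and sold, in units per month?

Rearranging demand gives qd = 5750 - 2p; rearranging supply gives qs = 5p - 4050. In a free market, 5750 - 2p = 5p - 4050 gives the equilibrium p* = 1400, q* = 2950.
Because the ceiling (1279) lies below the market-clearing price, it is binding.
At p = 1279: qd = 5750 - 2·1279 = 3192 and qs = 5·1279 - 4050 = 2345.
The quantity actually transacted is the short side, supply: 2345.

2345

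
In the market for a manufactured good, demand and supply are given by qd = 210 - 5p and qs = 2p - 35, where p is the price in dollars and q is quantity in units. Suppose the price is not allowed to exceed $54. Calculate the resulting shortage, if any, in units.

Setting quantity demanded equal to quantity supplied, 210 - 5p = 2p - 35, gives p* = 35 and q* = 35.
Since 54 is above p* = 35, the ceiling does not bind and the free-market outcome prevails.
Since the control does not bind, there is no shortage.

0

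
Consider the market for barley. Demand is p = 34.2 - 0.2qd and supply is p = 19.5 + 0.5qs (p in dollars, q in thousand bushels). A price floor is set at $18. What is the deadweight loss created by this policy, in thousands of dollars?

Rearranging demand gives qd = 171 - 5p; rearranging supply gives qs = 2p - 39. Setting quantity demanded equal to quantity supplied, 171 - 5p = 2p - 39, gives p* = 30 and q* = 21.
The floor of 18 is below the equilibrium price 30, so it is not binding; the market clears at p* = 30, q* = 21.
Since the control does not bind, no trades are prevented and deadweight loss is zero.

0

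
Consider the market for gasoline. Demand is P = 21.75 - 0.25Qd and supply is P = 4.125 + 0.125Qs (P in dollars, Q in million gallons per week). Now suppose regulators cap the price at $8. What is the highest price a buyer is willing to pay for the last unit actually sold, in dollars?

Rearranging demand gives Qd = 87 - 4P; rearranging supply gives Qs = 8P - 33. Equilibrium: 87 - 4P = 8P - 33, so 120 = 12P and P* = 10, Q* = 47.
Since 8 < 10, the ceiling is binding.
At P = 8: Qd = 87 - 4·8 = 55 and Qs = 8·8 - 33 = 31.
Only 31 units reach the market. On the demand curve, the marginal buyer's willingness to pay at Q = 31 is (87 - 31)/4 = 14.

14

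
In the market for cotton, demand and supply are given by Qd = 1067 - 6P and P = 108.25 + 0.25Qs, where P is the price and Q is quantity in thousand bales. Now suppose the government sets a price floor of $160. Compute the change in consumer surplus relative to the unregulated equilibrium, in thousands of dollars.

Rearranging supply gives Qs = 4P - 433. Equilibrium: 1067 - 6P = 4P - 433, so 1500 = 10P and P* = 150, Q* = 167.
The floor of 160 is above the equilibrium price 150, so it binds.
At P = 160: Qd = 1067 - 6·160 = 107 and Qs = 4·160 - 433 = 207.
Consumer surplus without the control is ½ · (1067/6 - 150) · 167 = 27889/12.
With the floor, consumers buy 107 units at 160, so CS = ½ · (1067/6 - 160) · 107 = 11449/12.
Change in consumer surplus = 11449/12 - 27889/12 = -1370.

-1370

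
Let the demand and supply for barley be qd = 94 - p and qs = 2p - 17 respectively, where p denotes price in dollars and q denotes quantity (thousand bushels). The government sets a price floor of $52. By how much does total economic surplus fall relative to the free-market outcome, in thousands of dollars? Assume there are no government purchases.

168.75

Setting quantity demanded equal to quantity supplied, 94 - p = 2p - 17, gives p* = 37 and q* = 57.
Because the floor (52) lies above the market-clearing price, it is binding.
At p = 52: qd = 94 - 52 = 42 and qs = 2·52 - 17 = 87.
Quantity traded falls to 42. At q = 42 the demand price is 94 - 42 = 52 and the supply price is (17 + 42)/2 = 29.5.
Deadweight loss = ½ · (52 - 29.5) · (57 - 42) = ½ · 22.5 · 15 = 168.75.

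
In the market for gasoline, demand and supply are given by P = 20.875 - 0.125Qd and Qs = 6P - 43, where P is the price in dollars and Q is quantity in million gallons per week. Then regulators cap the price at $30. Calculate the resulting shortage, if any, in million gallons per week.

0

Rearranging demand gives Qd = 167 - 8P. Equilibrium: 167 - 8P = 6P - 43, so 210 = 14P and P* = 15, Q* = 47.
The ceiling of 30 is above the equilibrium price 15, so it is not binding; the market clears at P* = 15, Q* = 47.
Since the control does not bind, there is no shortage.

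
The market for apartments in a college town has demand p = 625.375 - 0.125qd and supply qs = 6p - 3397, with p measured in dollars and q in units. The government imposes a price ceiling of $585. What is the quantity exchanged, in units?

Rearranging demand gives qd = 5003 - 8p. Equilibrium: 5003 - 8p = 6p - 3397, so 8400 = 14p and p* = 600, q* = 203.
Since 585 < 600, the ceiling is binding.
At p = 585: qd = 5003 - 8·585 = 323 and qs = 6·585 - 3397 = 113.
The quantity actually transacted is the short side, supply: 113.

113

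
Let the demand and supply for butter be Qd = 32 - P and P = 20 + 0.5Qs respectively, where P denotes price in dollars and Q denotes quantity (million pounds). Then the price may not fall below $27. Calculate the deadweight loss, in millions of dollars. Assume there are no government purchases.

Rearranging supply gives Qs = 2P - 40. Setting quantity demanded equal to quantity supplied, 32 - P = 2P - 40, gives P* = 24 and Q* = 8.
Since 27 > 24, the floor is binding.
At P = 27: Qd = 32 - 27 = 5 and Qs = 2·27 - 40 = 14.
Quantity traded falls to 5. At Q = 5 the demand price is 32 - 5 = 27 and the supply price is (40 + 5)/2 = 22.5.
Deadweight loss = ½ · (27 - 22.5) · (8 - 5) = ½ · 4.5 · 3 = 6.75.

6.75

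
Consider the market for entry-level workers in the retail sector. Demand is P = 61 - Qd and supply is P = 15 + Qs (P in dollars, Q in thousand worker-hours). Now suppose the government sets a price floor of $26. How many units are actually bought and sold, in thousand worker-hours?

Rearranging demand gives Qd = 61 - P; rearranging supply gives Qs = P - 15. Equilibrium: 61 - P = P - 15, so 76 = 2P and P* = 38, Q* = 23.
The floor of 26 is below the equilibrium price 38, so it is not binding; the market clears at P* = 38, Q* = 23.

23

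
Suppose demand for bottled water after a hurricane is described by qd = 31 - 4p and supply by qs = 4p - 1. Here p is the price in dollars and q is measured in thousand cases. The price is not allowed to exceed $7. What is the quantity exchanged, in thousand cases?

In a free market, 31 - 4p = 4p - 1 gives the equilibrium p* = 4, q* = 15.
The ceiling of 7 is above the equilibrium price 4, so it is not binding; the market clears at p* = 4, q* = 15.

15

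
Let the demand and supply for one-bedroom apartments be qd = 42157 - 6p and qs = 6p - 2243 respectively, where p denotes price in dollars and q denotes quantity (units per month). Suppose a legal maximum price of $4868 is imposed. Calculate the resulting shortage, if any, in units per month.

0

Setting quantity demanded equal to quantity supplied, 42157 - 6p = 6p - 2243, gives p* = 3700 and q* = 19957.
The ceiling of 4868 is above the equilibrium price 3700, so it is not binding; the market clears at p* = 3700, q* = 19957.
Since the control does not bind, there is no shortage.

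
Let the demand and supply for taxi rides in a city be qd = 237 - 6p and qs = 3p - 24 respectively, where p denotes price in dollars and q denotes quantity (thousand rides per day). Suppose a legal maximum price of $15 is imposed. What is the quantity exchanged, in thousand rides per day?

Equilibrium: 237 - 6p = 3p - 24, so 261 = 9p and p* = 29, q* = 63.
Since 15 < 29, the ceiling is binding.
At p = 15: qd = 237 - 6·15 = 147 and qs = 3·15 - 24 = 21.
The quantity actually transacted is the short side, supply: 21.

21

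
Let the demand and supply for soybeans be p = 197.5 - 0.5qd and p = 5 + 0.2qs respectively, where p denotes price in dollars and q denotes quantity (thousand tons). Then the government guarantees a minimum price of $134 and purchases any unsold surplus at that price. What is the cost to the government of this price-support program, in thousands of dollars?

69412

Rearranging demand gives qd = 395 - 2p; rearranging supply gives qs = 5p - 25. In a free market, 395 - 2p = 5p - 25 gives the equilibrium p* = 60, q* = 275.
The floor of 134 is above the equilibrium price 60, so it binds.
At p = 134: qd = 395 - 2·134 = 127 and qs = 5·134 - 25 = 645.
Surplus = qs - qd = 518.
Government expenditure = surplus × support price = 518 × 134 = 69412.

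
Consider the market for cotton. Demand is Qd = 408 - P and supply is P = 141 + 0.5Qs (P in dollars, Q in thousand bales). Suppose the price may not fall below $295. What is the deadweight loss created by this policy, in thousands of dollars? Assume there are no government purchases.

3168.75

Rearranging supply gives Qs = 2P - 282. Equilibrium: 408 - P = 2P - 282, so 690 = 3P and P* = 230, Q* = 178.
Because the floor (295) lies above the market-clearing price, it is binding.
At P = 295: Qd = 408 - 295 = 113 and Qs = 2·295 - 282 = 308.
Quantity traded falls to 113. At Q = 113 the demand price is 408 - 113 = 295 and the supply price is (282 + 113)/2 = 197.5.
Deadweight loss = ½ · (295 - 197.5) · (178 - 113) = ½ · 97.5 · 65 = 3168.75.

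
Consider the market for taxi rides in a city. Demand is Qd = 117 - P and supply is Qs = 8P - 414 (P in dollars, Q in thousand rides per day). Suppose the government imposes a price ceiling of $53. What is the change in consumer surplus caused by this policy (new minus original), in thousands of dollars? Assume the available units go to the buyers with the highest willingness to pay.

Setting quantity demanded equal to quantity supplied, 117 - P = 8P - 414, gives P* = 59 and Q* = 58.
Because the ceiling (53) lies below the market-clearing price, it is binding.
At P = 53: Qd = 117 - 53 = 64 and Qs = 8·53 - 414 = 10.
Consumer surplus without the control is ½ · (117 - 59) · 58 = 1682.
With the ceiling, 10 units are sold at 53 (assume they go to the highest-value buyers). The demand price at Q = 10 is 107, so CS = ½ · [(117 - 53) + (107 - 53)] · 10 = 590.
Change in consumer surplus = 590 - 1682 = -1092.

-1092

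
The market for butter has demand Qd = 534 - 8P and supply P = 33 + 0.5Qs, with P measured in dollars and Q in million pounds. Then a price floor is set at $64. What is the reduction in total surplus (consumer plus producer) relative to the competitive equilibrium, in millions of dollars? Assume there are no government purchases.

320

Rearranging supply gives Qs = 2P - 66. Without the control the market clears where 534 - 8P = 2P - 66, i.e. P* = 60 and Q* = 54.
Since 64 > 60, the floor is binding.
At P = 64: Qd = 534 - 8·64 = 22 and Qs = 2·64 - 66 = 62.
Quantity traded falls to 22. At Q = 22 the demand price is (534 - 22)/8 = 64 and the supply price is (66 + 22)/2 = 44.
Deadweight loss = ½ · (64 - 44) · (54 - 22) = ½ · 20 · 32 = 320.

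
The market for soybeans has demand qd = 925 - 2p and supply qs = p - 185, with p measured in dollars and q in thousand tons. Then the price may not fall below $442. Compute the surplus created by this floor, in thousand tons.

Setting quantity demanded equal to quantity supplied, 925 - 2p = p - 185, gives p* = 370 and q* = 185.
Since 442 > 370, the floor is binding.
At p = 442: qd = 925 - 2·442 = 41 and qs = 442 - 185 = 257.
Surplus = qs - qd = 257 - 41 = 216.

216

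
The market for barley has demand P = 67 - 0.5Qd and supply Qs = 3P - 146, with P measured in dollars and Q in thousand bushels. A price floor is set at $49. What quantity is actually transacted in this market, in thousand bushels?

22

Rearranging demand gives Qd = 134 - 2P. Equilibrium: 134 - 2P = 3P - 146, so 280 = 5P and P* = 56, Q* = 22.
Since 49 is below P* = 56, the floor does not bind and the free-market outcome prevails.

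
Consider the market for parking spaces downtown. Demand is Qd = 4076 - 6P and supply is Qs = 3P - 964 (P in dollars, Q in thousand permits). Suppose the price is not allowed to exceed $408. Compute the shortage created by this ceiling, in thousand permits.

1368

Without the control the market clears where 4076 - 6P = 3P - 964, i.e. P* = 560 and Q* = 716.
Since 408 < 560, the ceiling is binding.
At P = 408: Qd = 4076 - 6·408 = 1628 and Qs = 3·408 - 964 = 260.
Shortage = Qd - Qs = 1628 - 260 = 1368.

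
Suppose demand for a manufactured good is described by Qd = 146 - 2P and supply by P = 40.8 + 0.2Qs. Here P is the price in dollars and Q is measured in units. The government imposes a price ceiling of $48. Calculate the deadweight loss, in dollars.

Rearranging supply gives Qs = 5P - 204. In a free market, 146 - 2P = 5P - 204 gives the equilibrium P* = 50, Q* = 46.
The ceiling of 48 is below the equilibrium price 50, so it binds.
At P = 48: Qd = 146 - 2·48 = 50 and Qs = 5·48 - 204 = 36.
Quantity traded falls to 36. At Q = 36 the demand price is (146 - 36)/2 = 55 and the supply price is (204 + 36)/5 = 48.
Deadweight loss = ½ · (55 - 48) · (46 - 36) = ½ · 7 · 10 = 35.

35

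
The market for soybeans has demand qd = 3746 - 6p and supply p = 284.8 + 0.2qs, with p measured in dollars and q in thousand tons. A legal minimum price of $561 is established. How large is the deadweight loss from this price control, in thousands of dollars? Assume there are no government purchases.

Rearranging supply gives qs = 5p - 1424. In a free market, 3746 - 6p = 5p - 1424 gives the equilibrium p* = 470, q* = 926.
Since 561 > 470, the floor is binding.
At p = 561: qd = 3746 - 6·561 = 380 and qs = 5·561 - 1424 = 1381.
Quantity traded falls to 380. At q = 380 the demand price is (3746 - 380)/6 = 561 and the supply price is (1424 + 380)/5 = 360.8.
Deadweight loss = ½ · (561 - 360.8) · (926 - 380) = ½ · 200.2 · 546 = 54654.6.

54654.6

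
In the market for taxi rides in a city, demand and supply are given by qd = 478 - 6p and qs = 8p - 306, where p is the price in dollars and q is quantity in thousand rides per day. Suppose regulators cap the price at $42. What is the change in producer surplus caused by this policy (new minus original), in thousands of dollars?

Setting quantity demanded equal to quantity supplied, 478 - 6p = 8p - 306, gives p* = 56 and q* = 142.
Since 42 < 56, the ceiling is binding.
At p = 42: qd = 478 - 6·42 = 226 and qs = 8·42 - 306 = 30.
Producer surplus without the control is ½ · (56 - 38.25) · 142 = 1260.25.
With the ceiling, producers sell 30 units at 42, so PS = ½ · (42 - 38.25) · 30 = 56.25.
Change in producer surplus = 56.25 - 1260.25 = -1204.

-1204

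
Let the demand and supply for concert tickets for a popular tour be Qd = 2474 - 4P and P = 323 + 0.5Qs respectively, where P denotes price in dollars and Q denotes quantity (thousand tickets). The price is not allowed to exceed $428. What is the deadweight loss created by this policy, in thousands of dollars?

Rearranging supply gives Qs = 2P - 646. Without the control the market clears where 2474 - 4P = 2P - 646, i.e. P* = 520 and Q* = 394.
The ceiling of 428 is below the equilibrium price 520, so it binds.
At P = 428: Qd = 2474 - 4·428 = 762 and Qs = 2·428 - 646 = 210.
Quantity traded falls to 210. At Q = 210 the demand price is (2474 - 210)/4 = 566 and the supply price is (646 + 210)/2 = 428.
Deadweight loss = ½ · (566 - 428) · (394 - 210) = ½ · 138 · 184 = 12696.

12696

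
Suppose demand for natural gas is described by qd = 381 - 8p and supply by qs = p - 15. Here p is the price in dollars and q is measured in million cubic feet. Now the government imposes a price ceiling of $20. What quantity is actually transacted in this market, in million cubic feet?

5

In a free market, 381 - 8p = p - 15 gives the equilibrium p* = 44, q* = 29.
Because the ceiling (20) lies below the market-clearing price, it is binding.
At p = 20: qd = 381 - 8·20 = 221 and qs = 20 - 15 = 5.
The quantity actually transacted is the short side, supply: 5.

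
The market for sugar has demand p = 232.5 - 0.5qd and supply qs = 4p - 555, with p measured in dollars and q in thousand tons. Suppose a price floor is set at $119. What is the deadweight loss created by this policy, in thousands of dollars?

0

Rearranging demand gives qd = 465 - 2p. Setting quantity demanded equal to quantity supplied, 465 - 2p = 4p - 555, gives p* = 170 and q* = 125.
The floor of 119 is below the equilibrium price 170, so it is not binding; the market clears at p* = 170, q* = 125.
Since the control does not bind, no trades are prevented and deadweight loss is zero.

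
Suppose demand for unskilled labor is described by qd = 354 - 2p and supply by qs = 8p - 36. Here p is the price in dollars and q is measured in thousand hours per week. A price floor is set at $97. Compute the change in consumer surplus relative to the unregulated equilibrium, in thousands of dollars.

-12644

Without the control the market clears where 354 - 2p = 8p - 36, i.e. p* = 39 and q* = 276.
The floor of 97 is above the equilibrium price 39, so it binds.
At p = 97: qd = 354 - 2·97 = 160 and qs = 8·97 - 36 = 740.
Consumer surplus without the control is ½ · (177 - 39) · 276 = 19044.
With the floor, consumers buy 160 units at 97, so CS = ½ · (177 - 97) · 160 = 6400.
Change in consumer surplus = 6400 - 19044 = -12644.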